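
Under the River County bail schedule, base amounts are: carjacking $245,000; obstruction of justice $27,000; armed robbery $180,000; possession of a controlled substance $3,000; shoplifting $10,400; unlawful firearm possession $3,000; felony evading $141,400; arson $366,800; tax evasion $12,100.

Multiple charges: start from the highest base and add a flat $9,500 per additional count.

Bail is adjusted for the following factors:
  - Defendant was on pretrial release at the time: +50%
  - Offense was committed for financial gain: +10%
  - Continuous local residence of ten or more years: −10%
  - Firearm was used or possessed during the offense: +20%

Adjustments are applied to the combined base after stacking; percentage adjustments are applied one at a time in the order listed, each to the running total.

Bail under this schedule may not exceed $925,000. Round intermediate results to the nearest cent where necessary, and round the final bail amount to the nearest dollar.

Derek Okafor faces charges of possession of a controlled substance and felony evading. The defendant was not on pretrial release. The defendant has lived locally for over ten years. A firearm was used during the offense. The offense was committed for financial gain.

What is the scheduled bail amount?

$179,269

Base amounts from the schedule: possession of a controlled substance $3,000; felony evading $141,400.
Stacking rule: highest base plus $9,500 per additional charge. Highest is felony evading at $141,400; 1 additional charge → +$9,500. Combined base = $150,900.
Offense was committed for financial gain (+10%): $150,900 × 1.1 = $165,990.
Continuous local residence of ten or more years (−10%): $165,990 × 0.9 = $149,391.
Firearm was used or possessed during the offense (+20%): $149,391 × 1.2 = $179,269.20.
$179,269.20 is within the $925,000 maximum.
Rounded to the nearest dollar: $179,269.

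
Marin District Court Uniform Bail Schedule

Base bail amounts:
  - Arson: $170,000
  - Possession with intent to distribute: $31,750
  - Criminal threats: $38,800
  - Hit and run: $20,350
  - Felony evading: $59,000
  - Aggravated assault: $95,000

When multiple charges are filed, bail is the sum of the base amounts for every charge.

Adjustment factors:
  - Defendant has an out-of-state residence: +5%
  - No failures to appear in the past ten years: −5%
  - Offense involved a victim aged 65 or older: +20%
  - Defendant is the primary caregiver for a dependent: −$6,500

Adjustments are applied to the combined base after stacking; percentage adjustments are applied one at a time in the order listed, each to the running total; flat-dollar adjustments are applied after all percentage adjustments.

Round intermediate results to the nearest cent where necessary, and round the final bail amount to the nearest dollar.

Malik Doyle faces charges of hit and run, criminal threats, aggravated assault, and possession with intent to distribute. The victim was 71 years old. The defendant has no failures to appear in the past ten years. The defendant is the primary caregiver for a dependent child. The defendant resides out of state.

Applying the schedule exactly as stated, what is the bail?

Base amounts from the schedule: hit and run $20,350; criminal threats $38,800; aggravated assault $95,000; possession with intent to distribute $31,750.
Stacking rule: sum of all bases. $20,350 + $38,800 + $95,000 + $31,750 = $185,900.
Defendant has an out-of-state residence (+5%): $185,900 × 1.05 = $195,195.
No failures to appear in the past ten years (−5%): $195,195 × 0.95 = $185,435.25.
Offense involved a victim aged 65 or older (+20%): $185,435.25 × 1.2 = $222,522.30.
Defendant is the primary caregiver for a dependent (−$6,500 flat): $222,522.30 − $6,500 = $216,022.30.
Rounded to the nearest dollar: $216,022.

$216,022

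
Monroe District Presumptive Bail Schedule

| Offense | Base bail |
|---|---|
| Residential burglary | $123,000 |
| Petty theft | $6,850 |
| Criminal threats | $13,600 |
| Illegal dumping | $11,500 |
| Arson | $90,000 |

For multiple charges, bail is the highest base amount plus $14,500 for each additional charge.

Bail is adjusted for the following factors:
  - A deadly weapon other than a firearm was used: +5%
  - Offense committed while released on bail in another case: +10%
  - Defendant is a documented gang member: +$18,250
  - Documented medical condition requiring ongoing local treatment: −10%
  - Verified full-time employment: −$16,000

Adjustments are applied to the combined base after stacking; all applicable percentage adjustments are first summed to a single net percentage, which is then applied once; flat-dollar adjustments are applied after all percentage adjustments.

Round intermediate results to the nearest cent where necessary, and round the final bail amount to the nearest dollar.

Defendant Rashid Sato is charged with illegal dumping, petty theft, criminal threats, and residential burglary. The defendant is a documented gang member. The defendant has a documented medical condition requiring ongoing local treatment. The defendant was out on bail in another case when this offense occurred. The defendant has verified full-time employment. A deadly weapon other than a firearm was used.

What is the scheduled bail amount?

$177,075

Base amounts from the schedule: illegal dumping $11,500; petty theft $6,850; criminal threats $13,600; residential burglary $123,000.
Stacking rule: highest base plus $14,500 per additional charge. Highest is residential burglary at $123,000; 3 additional charges → +$43,500. Combined base = $166,500.
Net percentage adjustment: +5% +10% −10% = +5%. $166,500 × 1.05 = $174,825.
Defendant is a documented gang member (+$18,250 flat): $174,825 + $18,250 = $193,075.
Verified full-time employment (−$16,000 flat): $193,075 − $16,000 = $177,075.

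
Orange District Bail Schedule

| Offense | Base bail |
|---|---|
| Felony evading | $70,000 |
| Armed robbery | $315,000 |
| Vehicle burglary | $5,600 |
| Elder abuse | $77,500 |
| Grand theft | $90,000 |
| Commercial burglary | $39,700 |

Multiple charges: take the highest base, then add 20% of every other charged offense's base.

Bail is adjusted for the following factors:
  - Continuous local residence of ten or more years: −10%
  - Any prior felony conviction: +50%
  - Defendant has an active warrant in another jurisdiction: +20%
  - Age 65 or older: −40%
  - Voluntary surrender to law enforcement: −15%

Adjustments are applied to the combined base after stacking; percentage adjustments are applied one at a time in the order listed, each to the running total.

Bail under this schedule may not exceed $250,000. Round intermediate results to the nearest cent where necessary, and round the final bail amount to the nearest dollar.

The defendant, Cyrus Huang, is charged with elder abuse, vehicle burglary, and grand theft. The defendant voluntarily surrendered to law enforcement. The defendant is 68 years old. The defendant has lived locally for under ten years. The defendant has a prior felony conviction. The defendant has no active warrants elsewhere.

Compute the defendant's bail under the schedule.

Base amounts from the schedule: elder abuse $77,500; vehicle burglary $5,600; grand theft $90,000.
Stacking rule: highest base plus 20% of each additional charge. Highest is grand theft at $90,000. Additional: $77,500 × 20% = $15,500; $5,600 × 20% = $1,120. Combined base = $90,000 + $16,620 = $106,620.
Any prior felony conviction (+50%): $106,620 × 1.5 = $159,930.
Age 65 or older (−40%): $159,930 × 0.6 = $95,958.
Voluntary surrender to law enforcement (−15%): $95,958 × 0.85 = $81,564.30.
$81,564.30 is within the $250,000 maximum.
Rounded to the nearest dollar: $81,564.

$81,564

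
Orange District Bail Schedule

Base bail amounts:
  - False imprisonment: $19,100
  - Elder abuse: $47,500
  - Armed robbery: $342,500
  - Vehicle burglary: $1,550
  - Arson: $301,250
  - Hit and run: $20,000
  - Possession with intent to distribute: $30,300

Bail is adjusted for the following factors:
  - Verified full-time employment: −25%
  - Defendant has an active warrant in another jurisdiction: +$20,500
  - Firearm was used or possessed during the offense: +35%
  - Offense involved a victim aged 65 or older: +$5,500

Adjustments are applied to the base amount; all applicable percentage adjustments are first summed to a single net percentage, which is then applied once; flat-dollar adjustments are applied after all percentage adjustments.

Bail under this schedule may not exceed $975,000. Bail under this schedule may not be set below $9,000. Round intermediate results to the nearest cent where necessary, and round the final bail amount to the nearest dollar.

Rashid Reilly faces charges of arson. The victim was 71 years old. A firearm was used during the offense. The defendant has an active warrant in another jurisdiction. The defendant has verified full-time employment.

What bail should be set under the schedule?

Base amounts from the schedule: arson $301,250.
Single charge. Combined base = $301,250.
Net percentage adjustment: −25% +35% = +10%. $301,250 × 1.1 = $331,375.
Defendant has an active warrant in another jurisdiction (+$20,500 flat): $331,375 + $20,500 = $351,875.
Offense involved a victim aged 65 or older (+$5,500 flat): $351,875 + $5,500 = $357,375.
$357,375 is within the $975,000 maximum.
$357,375 is at or above the $9,000 minimum.

$357,375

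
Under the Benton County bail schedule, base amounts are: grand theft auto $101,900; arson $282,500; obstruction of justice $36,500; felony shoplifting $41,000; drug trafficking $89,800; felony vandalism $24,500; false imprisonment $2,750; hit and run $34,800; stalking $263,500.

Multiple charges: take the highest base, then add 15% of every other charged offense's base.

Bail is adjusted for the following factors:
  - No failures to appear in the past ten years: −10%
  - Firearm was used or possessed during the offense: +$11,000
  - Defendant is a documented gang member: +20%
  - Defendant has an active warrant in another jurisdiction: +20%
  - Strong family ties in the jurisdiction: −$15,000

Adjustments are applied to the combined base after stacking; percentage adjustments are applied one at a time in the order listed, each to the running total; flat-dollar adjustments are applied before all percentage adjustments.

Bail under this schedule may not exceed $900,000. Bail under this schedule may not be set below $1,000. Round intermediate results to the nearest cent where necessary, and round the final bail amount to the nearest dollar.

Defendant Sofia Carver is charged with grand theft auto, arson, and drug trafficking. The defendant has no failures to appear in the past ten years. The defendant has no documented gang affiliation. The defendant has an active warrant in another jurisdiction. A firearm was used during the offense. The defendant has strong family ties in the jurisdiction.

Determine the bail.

$331,835

Base amounts from the schedule: grand theft auto $101,900; arson $282,500; drug trafficking $89,800.
Stacking rule: highest base plus 15% of each additional charge. Highest is arson at $282,500. Additional: $101,900 × 15% = $15,285; $89,800 × 15% = $13,470. Combined base = $282,500 + $28,755 = $311,255.
Firearm was used or possessed during the offense (+$11,000 flat): $311,255 + $11,000 = $322,255.
Strong family ties in the jurisdiction (−$15,000 flat): $322,255 − $15,000 = $307,255.
No failures to appear in the past ten years (−10%): $307,255 × 0.9 = $276,529.50.
Defendant has an active warrant in another jurisdiction (+20%): $276,529.50 × 1.2 = $331,835.40.
$331,835.40 is within the $900,000 maximum.
$331,835.40 is at or above the $1,000 minimum.
Rounded to the nearest dollar: $331,835.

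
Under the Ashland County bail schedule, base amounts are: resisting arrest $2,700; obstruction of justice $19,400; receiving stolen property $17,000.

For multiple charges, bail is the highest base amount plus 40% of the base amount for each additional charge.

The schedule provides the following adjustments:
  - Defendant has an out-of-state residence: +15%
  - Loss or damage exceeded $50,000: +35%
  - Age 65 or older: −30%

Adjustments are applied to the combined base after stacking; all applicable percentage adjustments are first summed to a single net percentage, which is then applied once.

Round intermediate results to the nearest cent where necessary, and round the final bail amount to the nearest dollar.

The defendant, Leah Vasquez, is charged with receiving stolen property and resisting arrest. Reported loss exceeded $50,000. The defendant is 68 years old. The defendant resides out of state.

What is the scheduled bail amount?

Base amounts from the schedule: receiving stolen property $17,000; resisting arrest $2,700.
Stacking rule: highest base plus 40% of each additional charge. Highest is receiving stolen property at $17,000. Additional: $2,700 × 40% = $1,080. Combined base = $17,000 + $1,080 = $18,080.
Net percentage adjustment: +15% +35% −30% = +20%. $18,080 × 1.2 = $21,696.

$21,696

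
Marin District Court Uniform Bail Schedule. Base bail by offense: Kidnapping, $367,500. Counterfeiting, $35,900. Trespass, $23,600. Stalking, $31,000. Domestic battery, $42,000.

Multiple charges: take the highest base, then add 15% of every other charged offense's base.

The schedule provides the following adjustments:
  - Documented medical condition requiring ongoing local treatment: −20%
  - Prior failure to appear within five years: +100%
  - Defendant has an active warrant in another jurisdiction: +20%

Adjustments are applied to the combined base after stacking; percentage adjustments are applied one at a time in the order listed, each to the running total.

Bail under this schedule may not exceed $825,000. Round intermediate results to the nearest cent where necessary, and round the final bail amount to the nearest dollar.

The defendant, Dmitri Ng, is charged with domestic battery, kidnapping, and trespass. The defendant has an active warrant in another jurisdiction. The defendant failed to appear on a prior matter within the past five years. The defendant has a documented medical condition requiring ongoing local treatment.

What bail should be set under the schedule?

$724,493

Base amounts from the schedule: domestic battery $42,000; kidnapping $367,500; trespass $23,600.
Stacking rule: highest base plus 15% of each additional charge. Highest is kidnapping at $367,500. Additional: $42,000 × 15% = $6,300; $23,600 × 15% = $3,540. Combined base = $367,500 + $9,840 = $377,340.
Documented medical condition requiring ongoing local treatment (−20%): $377,340 × 0.8 = $301,872.
Prior failure to appear within five years (+100%): $301,872 × 2 = $603,744.
Defendant has an active warrant in another jurisdiction (+20%): $603,744 × 1.2 = $724,492.80.
$724,492.80 is within the $825,000 maximum.
Rounded to the nearest dollar: $724,493.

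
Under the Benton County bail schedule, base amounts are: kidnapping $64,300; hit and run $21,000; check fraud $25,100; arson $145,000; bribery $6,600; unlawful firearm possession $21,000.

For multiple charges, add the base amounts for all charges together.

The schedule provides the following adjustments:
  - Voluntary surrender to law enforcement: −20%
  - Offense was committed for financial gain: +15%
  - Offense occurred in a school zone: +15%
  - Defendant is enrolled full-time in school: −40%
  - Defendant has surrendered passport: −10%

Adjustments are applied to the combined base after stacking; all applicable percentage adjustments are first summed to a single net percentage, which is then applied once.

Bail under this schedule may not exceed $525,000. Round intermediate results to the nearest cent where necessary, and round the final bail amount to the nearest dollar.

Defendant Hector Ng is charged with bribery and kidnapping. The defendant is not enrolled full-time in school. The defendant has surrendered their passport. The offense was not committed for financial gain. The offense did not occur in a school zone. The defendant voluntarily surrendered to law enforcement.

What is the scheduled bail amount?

Base amounts from the schedule: bribery $6,600; kidnapping $64,300.
Stacking rule: sum of all bases. $6,600 + $64,300 = $70,900.
Net percentage adjustment: −20% −10% = −30%. $70,900 × 0.7 = $49,630.
$49,630 is within the $525,000 maximum.

$49,630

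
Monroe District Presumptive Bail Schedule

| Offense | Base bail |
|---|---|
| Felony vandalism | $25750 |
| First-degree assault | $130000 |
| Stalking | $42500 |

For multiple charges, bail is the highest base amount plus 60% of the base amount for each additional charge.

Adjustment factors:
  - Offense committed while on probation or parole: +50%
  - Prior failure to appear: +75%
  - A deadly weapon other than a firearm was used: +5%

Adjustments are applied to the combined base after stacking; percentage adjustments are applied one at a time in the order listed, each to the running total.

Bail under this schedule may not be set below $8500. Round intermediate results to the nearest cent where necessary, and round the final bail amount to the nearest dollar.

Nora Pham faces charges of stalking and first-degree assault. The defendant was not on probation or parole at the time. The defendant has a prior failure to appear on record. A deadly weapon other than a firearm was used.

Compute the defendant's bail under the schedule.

Base amounts from the schedule: stalking $42500; first-degree assault $130000.
Stacking rule: highest base plus 60% of each additional charge. Highest is first-degree assault at $130000. Additional: $42500 × 60% = $25500. Combined base = $130000 + $25500 = $155500.
Prior failure to appear (+75%): $155500 × 1.75 = $272125.
A deadly weapon other than a firearm was used (+5%): $272125 × 1.05 = $285731.25.
$285731.25 is at or above the $8500 minimum.
Rounded to the nearest dollar: $285731.

$285731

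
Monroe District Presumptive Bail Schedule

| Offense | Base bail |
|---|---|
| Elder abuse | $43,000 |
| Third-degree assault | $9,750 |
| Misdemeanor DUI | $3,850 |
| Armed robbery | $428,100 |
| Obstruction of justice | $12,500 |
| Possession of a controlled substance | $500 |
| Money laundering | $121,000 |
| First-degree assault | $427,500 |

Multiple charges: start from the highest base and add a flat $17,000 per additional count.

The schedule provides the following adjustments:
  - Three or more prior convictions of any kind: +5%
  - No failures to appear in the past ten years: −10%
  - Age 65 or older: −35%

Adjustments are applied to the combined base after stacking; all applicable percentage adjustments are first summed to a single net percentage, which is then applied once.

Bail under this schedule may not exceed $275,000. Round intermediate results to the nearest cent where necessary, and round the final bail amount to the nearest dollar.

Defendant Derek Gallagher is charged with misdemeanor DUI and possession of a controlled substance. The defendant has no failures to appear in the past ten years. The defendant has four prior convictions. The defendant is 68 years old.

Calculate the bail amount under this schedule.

Base amounts from the schedule: misdemeanor DUI $3,850; possession of a controlled substance $500.
Stacking rule: highest base plus $17,000 per additional charge. Highest is misdemeanor DUI at $3,850; 1 additional charge → +$17,000. Combined base = $20,850.
Net percentage adjustment: +5% −10% −35% = −40%. $20,850 × 0.6 = $12,510.
$12,510 is within the $275,000 maximum.

$12,510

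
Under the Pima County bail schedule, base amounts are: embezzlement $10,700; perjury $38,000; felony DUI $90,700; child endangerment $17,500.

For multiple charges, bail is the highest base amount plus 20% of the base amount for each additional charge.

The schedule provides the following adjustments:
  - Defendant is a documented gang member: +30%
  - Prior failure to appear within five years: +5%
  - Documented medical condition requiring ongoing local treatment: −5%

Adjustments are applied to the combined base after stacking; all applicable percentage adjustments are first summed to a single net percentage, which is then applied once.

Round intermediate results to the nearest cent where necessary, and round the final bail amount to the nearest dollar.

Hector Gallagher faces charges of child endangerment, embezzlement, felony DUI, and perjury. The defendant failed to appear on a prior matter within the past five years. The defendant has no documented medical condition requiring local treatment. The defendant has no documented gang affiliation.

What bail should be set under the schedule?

$109,137

Base amounts from the schedule: child endangerment $17,500; embezzlement $10,700; felony DUI $90,700; perjury $38,000.
Stacking rule: highest base plus 20% of each additional charge. Highest is felony DUI at $90,700. Additional: $17,500 × 20% = $3,500; $10,700 × 20% = $2,140; $38,000 × 20% = $7,600. Combined base = $90,700 + $13,240 = $103,940.
Prior failure to appear within five years (+5%): $103,940 × 1.05 = $109,137.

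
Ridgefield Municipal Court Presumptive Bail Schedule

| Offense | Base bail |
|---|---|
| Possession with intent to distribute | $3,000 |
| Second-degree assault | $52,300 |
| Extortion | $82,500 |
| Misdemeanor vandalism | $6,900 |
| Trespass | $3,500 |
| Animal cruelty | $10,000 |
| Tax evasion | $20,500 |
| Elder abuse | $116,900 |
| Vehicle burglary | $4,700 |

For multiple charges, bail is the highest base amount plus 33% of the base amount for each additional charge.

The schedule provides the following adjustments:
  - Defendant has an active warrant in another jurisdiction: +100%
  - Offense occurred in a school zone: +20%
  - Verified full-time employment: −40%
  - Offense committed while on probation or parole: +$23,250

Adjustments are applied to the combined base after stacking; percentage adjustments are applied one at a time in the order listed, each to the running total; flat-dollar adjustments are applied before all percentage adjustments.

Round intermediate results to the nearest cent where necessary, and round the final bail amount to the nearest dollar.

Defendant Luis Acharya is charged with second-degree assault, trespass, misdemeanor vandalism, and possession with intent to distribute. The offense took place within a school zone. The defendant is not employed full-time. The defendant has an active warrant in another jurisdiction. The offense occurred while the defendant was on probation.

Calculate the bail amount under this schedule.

$191,933

Base amounts from the schedule: second-degree assault $52,300; trespass $3,500; misdemeanor vandalism $6,900; possession with intent to distribute $3,000.
Stacking rule: highest base plus 33% of each additional charge. Highest is second-degree assault at $52,300. Additional: $3,500 × 33% = $1,155; $6,900 × 33% = $2,277; $3,000 × 33% = $990. Combined base = $52,300 + $4,422 = $56,722.
Offense committed while on probation or parole (+$23,250 flat): $56,722 + $23,250 = $79,972.
Defendant has an active warrant in another jurisdiction (+100%): $79,972 × 2 = $159,944.
Offense occurred in a school zone (+20%): $159,944 × 1.2 = $191,932.80.
Rounded to the nearest dollar: $191,933.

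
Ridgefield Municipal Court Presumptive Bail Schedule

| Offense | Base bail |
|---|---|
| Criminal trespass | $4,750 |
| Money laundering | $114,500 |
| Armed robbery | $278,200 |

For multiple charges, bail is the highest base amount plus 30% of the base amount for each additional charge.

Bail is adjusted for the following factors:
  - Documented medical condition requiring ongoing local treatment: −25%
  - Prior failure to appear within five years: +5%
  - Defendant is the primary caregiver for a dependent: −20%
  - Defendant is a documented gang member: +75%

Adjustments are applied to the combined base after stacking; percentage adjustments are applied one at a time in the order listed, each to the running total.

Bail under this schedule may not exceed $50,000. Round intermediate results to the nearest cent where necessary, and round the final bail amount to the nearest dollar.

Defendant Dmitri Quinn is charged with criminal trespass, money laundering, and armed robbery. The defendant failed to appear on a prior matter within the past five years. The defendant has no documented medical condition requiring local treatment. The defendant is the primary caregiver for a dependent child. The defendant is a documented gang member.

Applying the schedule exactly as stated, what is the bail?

$50,000

Base amounts from the schedule: criminal trespass $4,750; money laundering $114,500; armed robbery $278,200.
Stacking rule: highest base plus 30% of each additional charge. Highest is armed robbery at $278,200. Additional: $4,750 × 30% = $1,425; $114,500 × 30% = $34,350. Combined base = $278,200 + $35,775 = $313,975.
Prior failure to appear within five years (+5%): $313,975 × 1.05 = $329,673.75.
Defendant is the primary caregiver for a dependent (−20%): $329,673.75 × 0.8 = $263,739.
Defendant is a documented gang member (+75%): $263,739 × 1.75 = $461,543.25.
Result $461,543.25 exceeds the maximum of $50,000; bail is capped at $50,000.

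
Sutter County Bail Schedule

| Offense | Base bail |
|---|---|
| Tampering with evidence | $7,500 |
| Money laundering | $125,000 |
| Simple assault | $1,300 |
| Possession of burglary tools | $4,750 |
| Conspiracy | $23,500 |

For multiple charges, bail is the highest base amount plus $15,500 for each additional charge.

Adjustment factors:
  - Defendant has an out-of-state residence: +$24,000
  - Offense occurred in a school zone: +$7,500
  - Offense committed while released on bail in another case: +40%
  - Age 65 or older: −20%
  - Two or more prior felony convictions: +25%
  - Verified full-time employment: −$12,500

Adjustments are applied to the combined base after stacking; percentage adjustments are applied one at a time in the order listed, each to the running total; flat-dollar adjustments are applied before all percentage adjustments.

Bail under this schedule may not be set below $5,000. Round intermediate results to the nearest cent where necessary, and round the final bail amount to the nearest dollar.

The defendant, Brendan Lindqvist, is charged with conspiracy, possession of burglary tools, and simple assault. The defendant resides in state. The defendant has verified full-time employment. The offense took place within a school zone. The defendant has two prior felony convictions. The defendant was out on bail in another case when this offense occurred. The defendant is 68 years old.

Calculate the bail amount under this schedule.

Base amounts from the schedule: conspiracy $23,500; possession of burglary tools $4,750; simple assault $1,300.
Stacking rule: highest base plus $15,500 per additional charge. Highest is conspiracy at $23,500; 2 additional charges → +$31,000. Combined base = $54,500.
Offense occurred in a school zone (+$7,500 flat): $54,500 + $7,500 = $62,000.
Verified full-time employment (−$12,500 flat): $62,000 − $12,500 = $49,500.
Offense committed while released on bail in another case (+40%): $49,500 × 1.4 = $69,300.
Age 65 or older (−20%): $69,300 × 0.8 = $55,440.
Two or more prior felony convictions (+25%): $55,440 × 1.25 = $69,300.
$69,300 is at or above the $5,000 minimum.

$69,300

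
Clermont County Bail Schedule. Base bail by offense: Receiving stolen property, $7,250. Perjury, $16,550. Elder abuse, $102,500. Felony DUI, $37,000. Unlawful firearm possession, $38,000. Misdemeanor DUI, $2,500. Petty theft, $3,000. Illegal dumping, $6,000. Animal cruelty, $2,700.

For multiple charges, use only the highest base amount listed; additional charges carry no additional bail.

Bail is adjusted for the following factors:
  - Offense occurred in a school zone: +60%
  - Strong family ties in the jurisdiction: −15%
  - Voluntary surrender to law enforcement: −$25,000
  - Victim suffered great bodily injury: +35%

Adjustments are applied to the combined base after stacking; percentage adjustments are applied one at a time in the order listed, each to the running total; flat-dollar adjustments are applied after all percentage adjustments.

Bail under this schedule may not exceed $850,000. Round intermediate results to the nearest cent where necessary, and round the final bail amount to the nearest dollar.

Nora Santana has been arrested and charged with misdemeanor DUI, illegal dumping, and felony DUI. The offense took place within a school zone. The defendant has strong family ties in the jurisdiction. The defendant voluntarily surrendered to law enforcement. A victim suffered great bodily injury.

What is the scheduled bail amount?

$42,932

Base amounts from the schedule: misdemeanor DUI $2,500; illegal dumping $6,000; felony DUI $37,000.
Stacking rule: use the highest base only. Highest is felony DUI at $37,000. Combined base = $37,000.
Offense occurred in a school zone (+60%): $37,000 × 1.6 = $59,200.
Strong family ties in the jurisdiction (−15%): $59,200 × 0.85 = $50,320.
Victim suffered great bodily injury (+35%): $50,320 × 1.35 = $67,932.
Voluntary surrender to law enforcement (−$25,000 flat): $67,932 − $25,000 = $42,932.
$42,932 is within the $850,000 maximum.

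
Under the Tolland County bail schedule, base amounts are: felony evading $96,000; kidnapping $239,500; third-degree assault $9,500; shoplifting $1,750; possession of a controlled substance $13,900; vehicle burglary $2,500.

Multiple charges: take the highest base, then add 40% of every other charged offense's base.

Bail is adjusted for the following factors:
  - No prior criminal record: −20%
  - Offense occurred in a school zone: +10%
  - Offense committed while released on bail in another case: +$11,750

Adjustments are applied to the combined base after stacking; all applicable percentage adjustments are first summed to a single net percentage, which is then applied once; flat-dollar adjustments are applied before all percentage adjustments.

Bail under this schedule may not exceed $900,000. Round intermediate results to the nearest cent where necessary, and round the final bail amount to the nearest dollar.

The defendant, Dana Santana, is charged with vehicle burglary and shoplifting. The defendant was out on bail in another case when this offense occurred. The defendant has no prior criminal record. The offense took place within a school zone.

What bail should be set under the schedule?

$13,455

Base amounts from the schedule: vehicle burglary $2,500; shoplifting $1,750.
Stacking rule: highest base plus 40% of each additional charge. Highest is vehicle burglary at $2,500. Additional: $1,750 × 40% = $700. Combined base = $2,500 + $700 = $3,200.
Offense committed while released on bail in another case (+$11,750 flat): $3,200 + $11,750 = $14,950.
Net percentage adjustment: −20% +10% = −10%. $14,950 × 0.9 = $13,455.
$13,455 is within the $900,000 maximum.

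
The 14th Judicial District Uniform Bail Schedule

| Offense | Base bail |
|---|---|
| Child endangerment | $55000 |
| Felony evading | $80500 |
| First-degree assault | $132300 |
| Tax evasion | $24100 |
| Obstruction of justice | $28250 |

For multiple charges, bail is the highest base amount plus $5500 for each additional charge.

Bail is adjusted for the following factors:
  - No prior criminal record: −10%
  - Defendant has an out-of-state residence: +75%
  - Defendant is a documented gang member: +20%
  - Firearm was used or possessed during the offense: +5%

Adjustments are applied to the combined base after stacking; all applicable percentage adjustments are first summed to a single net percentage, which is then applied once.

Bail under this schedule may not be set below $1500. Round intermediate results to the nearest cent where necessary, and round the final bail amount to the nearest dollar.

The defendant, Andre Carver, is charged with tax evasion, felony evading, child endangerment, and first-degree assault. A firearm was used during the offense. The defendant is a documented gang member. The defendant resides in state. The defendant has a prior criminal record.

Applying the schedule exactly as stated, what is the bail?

$186000

Base amounts from the schedule: tax evasion $24100; felony evading $80500; child endangerment $55000; first-degree assault $132300.
Stacking rule: highest base plus $5500 per additional charge. Highest is first-degree assault at $132300; 3 additional charges → +$16500. Combined base = $148800.
Net percentage adjustment: +20% +5% = +25%. $148800 × 1.25 = $186000.
$186000 is at or above the $1500 minimum.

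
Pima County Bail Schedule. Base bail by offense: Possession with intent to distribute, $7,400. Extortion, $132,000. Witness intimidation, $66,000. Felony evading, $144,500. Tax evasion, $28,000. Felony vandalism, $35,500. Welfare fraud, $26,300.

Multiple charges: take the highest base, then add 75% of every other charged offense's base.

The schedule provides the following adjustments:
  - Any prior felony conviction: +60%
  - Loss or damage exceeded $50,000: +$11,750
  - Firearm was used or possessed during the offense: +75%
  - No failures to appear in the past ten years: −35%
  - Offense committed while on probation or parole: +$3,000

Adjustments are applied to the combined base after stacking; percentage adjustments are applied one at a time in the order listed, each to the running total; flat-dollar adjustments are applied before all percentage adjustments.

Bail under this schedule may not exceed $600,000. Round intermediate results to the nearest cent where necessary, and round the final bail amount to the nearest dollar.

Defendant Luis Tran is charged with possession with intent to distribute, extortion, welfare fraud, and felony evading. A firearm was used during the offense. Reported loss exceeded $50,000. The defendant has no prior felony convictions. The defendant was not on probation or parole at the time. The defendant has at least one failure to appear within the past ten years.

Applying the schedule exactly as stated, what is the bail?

$490,919

Base amounts from the schedule: possession with intent to distribute $7,400; extortion $132,000; welfare fraud $26,300; felony evading $144,500.
Stacking rule: highest base plus 75% of each additional charge. Highest is felony evading at $144,500. Additional: $7,400 × 75% = $5,550; $132,000 × 75% = $99,000; $26,300 × 75% = $19,725. Combined base = $144,500 + $124,275 = $268,775.
Loss or damage exceeded $50,000 (+$11,750 flat): $268,775 + $11,750 = $280,525.
Firearm was used or possessed during the offense (+75%): $280,525 × 1.75 = $490,918.75.
$490,918.75 is within the $600,000 maximum.
Rounded to the nearest dollar: $490,919.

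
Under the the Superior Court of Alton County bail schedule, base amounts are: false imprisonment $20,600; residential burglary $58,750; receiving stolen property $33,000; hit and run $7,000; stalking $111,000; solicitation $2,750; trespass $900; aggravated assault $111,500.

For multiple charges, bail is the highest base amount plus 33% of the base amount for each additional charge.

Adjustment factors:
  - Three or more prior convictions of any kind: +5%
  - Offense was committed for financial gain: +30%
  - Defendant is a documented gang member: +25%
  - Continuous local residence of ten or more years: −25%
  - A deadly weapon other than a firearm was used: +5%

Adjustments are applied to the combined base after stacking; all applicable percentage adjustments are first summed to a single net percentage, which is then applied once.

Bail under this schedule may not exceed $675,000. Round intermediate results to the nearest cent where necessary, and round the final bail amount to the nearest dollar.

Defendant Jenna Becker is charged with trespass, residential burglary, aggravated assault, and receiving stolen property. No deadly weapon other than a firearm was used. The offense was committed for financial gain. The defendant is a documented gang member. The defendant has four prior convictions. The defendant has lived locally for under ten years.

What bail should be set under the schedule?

$227,319

Base amounts from the schedule: trespass $900; residential burglary $58,750; aggravated assault $111,500; receiving stolen property $33,000.
Stacking rule: highest base plus 33% of each additional charge. Highest is aggravated assault at $111,500. Additional: $900 × 33% = $297; $58,750 × 33% = $19,387.50; $33,000 × 33% = $10,890. Combined base = $111,500 + $30,574.50 = $142,074.50.
Net percentage adjustment: +5% +30% +25% = +60%. $142,074.50 × 1.6 = $227,319.20.
$227,319.20 is within the $675,000 maximum.
Rounded to the nearest dollar: $227,319.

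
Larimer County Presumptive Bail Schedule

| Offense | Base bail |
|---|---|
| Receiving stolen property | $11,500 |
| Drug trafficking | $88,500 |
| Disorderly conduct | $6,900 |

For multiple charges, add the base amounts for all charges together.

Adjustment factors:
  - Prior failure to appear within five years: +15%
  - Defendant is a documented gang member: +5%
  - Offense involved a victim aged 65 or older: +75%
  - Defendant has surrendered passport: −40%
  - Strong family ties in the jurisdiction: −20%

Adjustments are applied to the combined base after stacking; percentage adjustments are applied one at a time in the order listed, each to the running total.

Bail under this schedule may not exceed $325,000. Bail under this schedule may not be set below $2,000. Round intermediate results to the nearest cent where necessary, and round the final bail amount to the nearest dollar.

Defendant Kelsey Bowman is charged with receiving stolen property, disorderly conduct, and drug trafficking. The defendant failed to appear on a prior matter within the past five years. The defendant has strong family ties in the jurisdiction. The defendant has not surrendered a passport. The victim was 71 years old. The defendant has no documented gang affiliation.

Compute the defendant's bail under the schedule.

Base amounts from the schedule: receiving stolen property $11,500; disorderly conduct $6,900; drug trafficking $88,500.
Stacking rule: sum of all bases. $11,500 + $6,900 + $88,500 = $106,900.
Prior failure to appear within five years (+15%): $106,900 × 1.15 = $122,935.
Offense involved a victim aged 65 or older (+75%): $122,935 × 1.75 = $215,136.25.
Strong family ties in the jurisdiction (−20%): $215,136.25 × 0.8 = $172,109.
$172,109 is within the $325,000 maximum.
$172,109 is at or above the $2,000 minimum.

$172,109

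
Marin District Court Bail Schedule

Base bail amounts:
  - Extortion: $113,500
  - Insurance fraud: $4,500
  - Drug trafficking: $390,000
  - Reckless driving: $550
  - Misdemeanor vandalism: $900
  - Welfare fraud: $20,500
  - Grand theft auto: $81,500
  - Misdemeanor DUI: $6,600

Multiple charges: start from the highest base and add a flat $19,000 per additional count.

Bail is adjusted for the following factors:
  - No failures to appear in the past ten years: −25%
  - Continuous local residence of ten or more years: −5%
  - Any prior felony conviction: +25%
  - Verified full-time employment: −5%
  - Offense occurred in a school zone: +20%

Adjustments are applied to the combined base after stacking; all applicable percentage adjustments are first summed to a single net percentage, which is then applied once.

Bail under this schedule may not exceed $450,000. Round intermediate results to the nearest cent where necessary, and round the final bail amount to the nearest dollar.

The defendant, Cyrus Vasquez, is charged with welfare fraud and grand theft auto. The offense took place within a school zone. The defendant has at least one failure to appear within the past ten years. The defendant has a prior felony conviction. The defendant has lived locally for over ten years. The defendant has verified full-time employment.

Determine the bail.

$135,675

Base amounts from the schedule: welfare fraud $20,500; grand theft auto $81,500.
Stacking rule: highest base plus $19,000 per additional charge. Highest is grand theft auto at $81,500; 1 additional charge → +$19,000. Combined base = $100,500.
Net percentage adjustment: −5% +25% −5% +20% = +35%. $100,500 × 1.35 = $135,675.
$135,675 is within the $450,000 maximum.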